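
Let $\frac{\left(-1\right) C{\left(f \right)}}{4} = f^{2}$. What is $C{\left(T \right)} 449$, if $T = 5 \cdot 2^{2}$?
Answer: $-718400$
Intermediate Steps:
$T = 20$ ($T = 5 \cdot 4 = 20$)
$C{\left(f \right)} = - 4 f^{2}$
$C{\left(T \right)} 449 = - 4 \cdot 20^{2} \cdot 449 = \left(-4\right) 400 \cdot 449 = \left(-1600\right) 449 = -718400$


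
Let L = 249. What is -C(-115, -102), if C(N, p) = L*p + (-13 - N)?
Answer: 25296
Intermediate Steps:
C(N, p) = -13 - N + 249*p (C(N, p) = 249*p + (-13 - N) = -13 - N + 249*p)
-C(-115, -102) = -(-13 - 1*(-115) + 249*(-102)) = -(-13 + 115 - 25398) = -1*(-25296) = 25296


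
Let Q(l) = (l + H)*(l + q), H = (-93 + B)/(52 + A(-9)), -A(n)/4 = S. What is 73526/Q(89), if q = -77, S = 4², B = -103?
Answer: 36763/632 ≈ 58.169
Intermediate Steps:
S = 16
A(n) = -64 (A(n) = -4*16 = -64)
H = 49/3 (H = (-93 - 103)/(52 - 64) = -196/(-12) = -196*(-1/12) = 49/3 ≈ 16.333)
Q(l) = (-77 + l)*(49/3 + l) (Q(l) = (l + 49/3)*(l - 77) = (49/3 + l)*(-77 + l) = (-77 + l)*(49/3 + l))
73526/Q(89) = 73526/(-3773/3 + 89² - 182/3*89) = 73526/(-3773/3 + 7921 - 16198/3) = 73526/1264 = 73526*(1/1264) = 36763/632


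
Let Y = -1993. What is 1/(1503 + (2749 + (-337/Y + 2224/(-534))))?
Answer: 532131/2260494775 ≈ 0.00023540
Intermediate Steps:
1/(1503 + (2749 + (-337/Y + 2224/(-534)))) = 1/(1503 + (2749 + (-337/(-1993) + 2224/(-534)))) = 1/(1503 + (2749 + (-337*(-1/1993) + 2224*(-1/534)))) = 1/(1503 + (2749 + (337/1993 - 1112/267))) = 1/(1503 + (2749 - 2126237/532131)) = 1/(1503 + 1460701882/532131) = 1/(2260494775/532131) = 532131/2260494775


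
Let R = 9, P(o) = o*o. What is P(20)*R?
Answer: 3600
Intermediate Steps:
P(o) = o²
P(20)*R = 20²*9 = 400*9 = 3600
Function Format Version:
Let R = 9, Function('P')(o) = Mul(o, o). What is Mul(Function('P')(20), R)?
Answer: 3600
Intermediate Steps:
Function('P')(o) = Pow(o, 2)
Mul(Function('P')(20), R) = Mul(Pow(20, 2), 9) = Mul(400, 9) = 3600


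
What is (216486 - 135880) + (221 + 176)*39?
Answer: 96089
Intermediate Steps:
(216486 - 135880) + (221 + 176)*39 = 80606 + 397*39 = 80606 + 15483 = 96089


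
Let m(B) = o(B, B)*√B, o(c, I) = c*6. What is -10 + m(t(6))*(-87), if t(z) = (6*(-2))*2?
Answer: -10 + 25056*I*√6 ≈ -10.0 + 61374.0*I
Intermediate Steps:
o(c, I) = 6*c
t(z) = -24 (t(z) = -12*2 = -24)
m(B) = 6*B^(3/2) (m(B) = (6*B)*√B = 6*B^(3/2))
-10 + m(t(6))*(-87) = -10 + (6*(-24)^(3/2))*(-87) = -10 + (6*(-48*I*√6))*(-87) = -10 - 288*I*√6*(-87) = -10 + 25056*I*√6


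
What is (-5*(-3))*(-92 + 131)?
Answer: 585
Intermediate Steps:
(-5*(-3))*(-92 + 131) = 15*39 = 585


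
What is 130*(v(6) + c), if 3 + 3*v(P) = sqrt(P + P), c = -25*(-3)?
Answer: 9620 + 260*sqrt(3)/3 ≈ 9770.1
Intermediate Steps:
c = 75
v(P) = -1 + sqrt(2)*sqrt(P)/3 (v(P) = -1 + sqrt(P + P)/3 = -1 + sqrt(2*P)/3 = -1 + (sqrt(2)*sqrt(P))/3 = -1 + sqrt(2)*sqrt(P)/3)
130*(v(6) + c) = 130*((-1 + sqrt(2)*sqrt(6)/3) + 75) = 130*((-1 + 2*sqrt(3)/3) + 75) = 130*(74 + 2*sqrt(3)/3) = 9620 + 260*sqrt(3)/3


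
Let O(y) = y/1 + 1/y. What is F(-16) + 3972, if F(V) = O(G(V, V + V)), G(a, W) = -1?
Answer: 3970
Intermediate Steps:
O(y) = y + 1/y (O(y) = y*1 + 1/y = y + 1/y)
F(V) = -2 (F(V) = -1 + 1/(-1) = -1 - 1 = -2)
F(-16) + 3972 = -2 + 3972 = 3970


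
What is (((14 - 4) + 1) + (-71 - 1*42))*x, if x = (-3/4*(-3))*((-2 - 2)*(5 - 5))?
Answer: 0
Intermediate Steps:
x = 0 (x = (-3*1/4*(-3))*(-4*0) = -3/4*(-3)*0 = (9/4)*0 = 0)
(((14 - 4) + 1) + (-71 - 1*42))*x = (((14 - 4) + 1) + (-71 - 1*42))*0 = ((10 + 1) + (-71 - 42))*0 = (11 - 113)*0 = -102*0 = 0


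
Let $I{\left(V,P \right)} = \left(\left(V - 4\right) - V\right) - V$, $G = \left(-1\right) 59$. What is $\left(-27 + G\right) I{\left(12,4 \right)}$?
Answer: $1376$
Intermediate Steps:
$G = -59$
$I{\left(V,P \right)} = -4 - V$ ($I{\left(V,P \right)} = \left(\left(-4 + V\right) - V\right) - V = -4 - V$)
$\left(-27 + G\right) I{\left(12,4 \right)} = \left(-27 - 59\right) \left(-4 - 12\right) = - 86 \left(-4 - 12\right) = \left(-86\right) \left(-16\right) = 1376$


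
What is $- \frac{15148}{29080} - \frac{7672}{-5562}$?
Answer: $\frac{17356073}{20217870} \approx 0.85845$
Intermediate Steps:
$- \frac{15148}{29080} - \frac{7672}{-5562} = \left(-15148\right) \frac{1}{29080} - - \frac{3836}{2781} = - \frac{3787}{7270} + \frac{3836}{2781} = \frac{17356073}{20217870}$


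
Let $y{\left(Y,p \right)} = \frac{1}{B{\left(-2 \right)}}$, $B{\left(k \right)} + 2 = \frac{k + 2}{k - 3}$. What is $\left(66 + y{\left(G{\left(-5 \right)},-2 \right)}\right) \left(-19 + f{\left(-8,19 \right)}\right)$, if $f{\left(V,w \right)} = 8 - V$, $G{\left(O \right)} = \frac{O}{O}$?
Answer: $- \frac{393}{2} \approx -196.5$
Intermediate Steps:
$G{\left(O \right)} = 1$
$B{\left(k \right)} = -2 + \frac{2 + k}{-3 + k}$ ($B{\left(k \right)} = -2 + \frac{k + 2}{k - 3} = -2 + \frac{2 + k}{-3 + k}$)
$y{\left(Y,p \right)} = - \frac{1}{2}$ ($y{\left(Y,p \right)} = \frac{1}{\frac{1}{-3 - 2} \left(8 - -2\right)} = \frac{1}{\frac{1}{-5} \left(8 + 2\right)} = \frac{1}{\left(- \frac{1}{5}\right) 10} = \frac{1}{-2} = - \frac{1}{2}$)
$\left(66 + y{\left(G{\left(-5 \right)},-2 \right)}\right) \left(-19 + f{\left(-8,19 \right)}\right) = \left(66 - \frac{1}{2}\right) \left(-19 + \left(8 - -8\right)\right) = \frac{131 \left(-19 + \left(8 + 8\right)\right)}{2} = \frac{131 \left(-19 + 16\right)}{2} = \frac{131}{2} \left(-3\right) = - \frac{393}{2}$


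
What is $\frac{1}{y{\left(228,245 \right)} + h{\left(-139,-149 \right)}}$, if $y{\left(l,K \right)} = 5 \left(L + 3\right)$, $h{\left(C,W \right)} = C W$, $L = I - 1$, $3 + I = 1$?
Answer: $\frac{1}{20711} \approx 4.8284 \cdot 10^{-5}$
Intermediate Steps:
$I = -2$ ($I = -3 + 1 = -2$)
$L = -3$ ($L = -2 - 1 = -3$)
$y{\left(l,K \right)} = 0$ ($y{\left(l,K \right)} = 5 \left(-3 + 3\right) = 5 \cdot 0 = 0$)
$\frac{1}{y{\left(228,245 \right)} + h{\left(-139,-149 \right)}} = \frac{1}{0 - -20711} = \frac{1}{0 + 20711} = \frac{1}{20711}$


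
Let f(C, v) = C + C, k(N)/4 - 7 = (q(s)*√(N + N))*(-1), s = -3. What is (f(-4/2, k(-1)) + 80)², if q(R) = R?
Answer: 5776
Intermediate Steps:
k(N) = 28 + 12*√2*√N (k(N) = 28 + 4*(-3*√(N + N)*(-1)) = 28 + 4*(-3*√2*√N*(-1)) = 28 + 4*(3*√2*√N) = 28 + 12*√2*√N)
f(C, v) = 2*C
(f(-4/2, k(-1)) + 80)² = (2*(-4/2) + 80)² = (2*(-4*½) + 80)² = (2*(-2) + 80)² = (-4 + 80)² = 76² = 5776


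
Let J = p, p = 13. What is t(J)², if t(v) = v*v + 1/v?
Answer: 4831204/169 ≈ 28587.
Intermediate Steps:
J = 13
t(v) = 1/v + v² (t(v) = v² + 1/v = 1/v + v²)
t(J)² = ((1 + 13³)/13)² = ((1 + 2197)/13)² = ((1/13)*2198)² = (2198/13)² = 4831204/169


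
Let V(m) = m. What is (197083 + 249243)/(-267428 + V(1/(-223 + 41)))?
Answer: -81231332/48671897 ≈ -1.6690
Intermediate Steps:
(197083 + 249243)/(-267428 + V(1/(-223 + 41))) = (197083 + 249243)/(-267428 + 1/(-223 + 41)) = 446326/(-267428 + 1/(-182)) = 446326/(-267428 - 1/182) = 446326/(-48671897/182) = 446326*(-182/48671897) = -81231332/48671897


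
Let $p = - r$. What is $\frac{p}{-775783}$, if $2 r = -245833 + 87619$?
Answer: $- \frac{79107}{775783} \approx -0.10197$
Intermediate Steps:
$r = -79107$ ($r = \frac{-245833 + 87619}{2} = \frac{1}{2} \left(-158214\right) = -79107$)
$p = 79107$ ($p = \left(-1\right) \left(-79107\right) = 79107$)
$\frac{p}{-775783} = \frac{79107}{-775783} = 79107 \left(- \frac{1}{775783}\right) = - \frac{79107}{775783}$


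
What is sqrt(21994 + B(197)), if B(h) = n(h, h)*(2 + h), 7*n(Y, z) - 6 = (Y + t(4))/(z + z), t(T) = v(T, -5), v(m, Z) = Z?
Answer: 4*sqrt(2635962637)/1379 ≈ 148.92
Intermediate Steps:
t(T) = -5
n(Y, z) = 6/7 + (-5 + Y)/(14*z) (n(Y, z) = 6/7 + ((Y - 5)/(z + z))/7 = 6/7 + ((-5 + Y)/((2*z)))/7 = 6/7 + ((-5 + Y)*(1/(2*z)))/7 = 6/7 + ((-5 + Y)/(2*z))/7 = 6/7 + (-5 + Y)/(14*z))
B(h) = (-5 + 13*h)*(2 + h)/(14*h) (B(h) = ((-5 + h + 12*h)/(14*h))*(2 + h) = ((-5 + 13*h)/(14*h))*(2 + h) = (-5 + 13*h)*(2 + h)/(14*h))
sqrt(21994 + B(197)) = sqrt(21994 + (1/14)*(-5 + 13*197)*(2 + 197)/197) = sqrt(21994 + (1/14)*(1/197)*(-5 + 2561)*199) = sqrt(21994 + (1/14)*(1/197)*2556*199) = sqrt(21994 + 254322/1379) = sqrt(30584048/1379) = 4*sqrt(2635962637)/1379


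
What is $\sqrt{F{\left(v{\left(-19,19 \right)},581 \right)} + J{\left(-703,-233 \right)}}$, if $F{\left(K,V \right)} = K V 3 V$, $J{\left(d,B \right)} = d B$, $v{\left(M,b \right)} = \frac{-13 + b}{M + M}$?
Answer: $\frac{2 \sqrt{352127}}{19} \approx 62.463$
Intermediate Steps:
$v{\left(M,b \right)} = \frac{-13 + b}{2 M}$
$J{\left(d,B \right)} = B d$
$F{\left(K,V \right)} = 3 K V^{2}$ ($F{\left(K,V \right)} = 3 K V V = 3 K V^{2}$)
$\sqrt{F{\left(v{\left(-19,19 \right)},581 \right)} + J{\left(-703,-233 \right)}} = \sqrt{3 \frac{-13 + 19}{2 \left(-19\right)} 581^{2} - -163799} = \sqrt{3 \cdot \frac{1}{2} \left(- \frac{1}{19}\right) 6 \cdot 337561 + 163799} = \sqrt{3 \left(- \frac{3}{19}\right) 337561 + 163799} = \sqrt{- \frac{3038049}{19} + 163799} = \sqrt{\frac{74132}{19}} = \frac{2 \sqrt{352127}}{19}$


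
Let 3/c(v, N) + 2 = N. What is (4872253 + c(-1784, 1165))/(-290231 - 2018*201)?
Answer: -515130022/73570217 ≈ -7.0019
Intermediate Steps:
c(v, N) = 3/(-2 + N)
(4872253 + c(-1784, 1165))/(-290231 - 2018*201) = (4872253 + 3/(-2 + 1165))/(-290231 - 2018*201) = (4872253 + 3/1163)/(-290231 - 405618) = (4872253 + 3*(1/1163))/(-695849) = (4872253 + 3/1163)*(-1/695849) = (5666430242/1163)*(-1/695849) = -515130022/73570217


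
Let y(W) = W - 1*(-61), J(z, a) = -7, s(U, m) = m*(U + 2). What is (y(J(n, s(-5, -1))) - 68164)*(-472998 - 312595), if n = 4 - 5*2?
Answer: 53506739230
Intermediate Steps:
s(U, m) = m*(2 + U)
n = -6 (n = 4 - 10 = -6)
y(W) = 61 + W (y(W) = W + 61 = 61 + W)
(y(J(n, s(-5, -1))) - 68164)*(-472998 - 312595) = ((61 - 7) - 68164)*(-472998 - 312595) = (54 - 68164)*(-785593) = -68110*(-785593) = 53506739230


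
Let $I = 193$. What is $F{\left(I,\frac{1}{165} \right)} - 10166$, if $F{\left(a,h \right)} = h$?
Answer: $- \frac{1677389}{165} \approx -10166.0$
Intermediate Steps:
$F{\left(I,\frac{1}{165} \right)} - 10166 = \frac{1}{165} - 10166 = - \frac{1677389}{165}$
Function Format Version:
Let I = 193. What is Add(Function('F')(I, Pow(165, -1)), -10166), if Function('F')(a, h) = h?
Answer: Rational(-1677389, 165) ≈ -10166.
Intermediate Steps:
Add(Function('F')(I, Pow(165, -1)), -10166) = Add(Pow(165, -1), -10166) = Add(Rational(1, 165), -10166) = Rational(-1677389, 165)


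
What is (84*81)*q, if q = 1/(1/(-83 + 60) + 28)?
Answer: 156492/643 ≈ 243.38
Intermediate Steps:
q = 23/643 (q = 1/(1/(-23) + 28) = 1/(-1/23 + 28) = 1/(643/23) = 23/643 ≈ 0.035770)
(84*81)*q = (84*81)*(23/643) = 6804*(23/643) = 156492/643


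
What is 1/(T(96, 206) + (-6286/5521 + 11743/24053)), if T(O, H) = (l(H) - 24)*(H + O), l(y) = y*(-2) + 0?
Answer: -132796613/17485681990991 ≈ -7.5946e-6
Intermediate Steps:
l(y) = -2*y (l(y) = -2*y + 0 = -2*y)
T(O, H) = (-24 - 2*H)*(H + O) (T(O, H) = (-2*H - 24)*(H + O) = (-24 - 2*H)*(H + O))
1/(T(96, 206) + (-6286/5521 + 11743/24053)) = 1/((-24*206 - 24*96 - 2*206² - 2*206*96) + (-6286/5521 + 11743/24053)) = 1/((-4944 - 2304 - 2*42436 - 39552) + (-6286*1/5521 + 11743*(1/24053))) = 1/((-4944 - 2304 - 84872 - 39552) + (-6286/5521 + 11743/24053)) = 1/(-131672 - 86364055/132796613) = 1/(-17485681990991/132796613) = -132796613/17485681990991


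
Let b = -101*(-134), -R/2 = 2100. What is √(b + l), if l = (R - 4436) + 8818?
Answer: 6*√381 ≈ 117.12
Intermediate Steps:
R = -4200 (R = -2*2100 = -4200)
l = 182 (l = (-4200 - 4436) + 8818 = -8636 + 8818 = 182)
b = 13534
√(b + l) = √(13534 + 182) = √13716 = 6*√381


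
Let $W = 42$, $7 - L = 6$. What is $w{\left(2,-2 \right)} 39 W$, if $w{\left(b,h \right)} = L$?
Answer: $1638$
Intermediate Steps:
$L = 1$ ($L = 7 - 6 = 1$)
$w{\left(b,h \right)} = 1$
$w{\left(2,-2 \right)} 39 W = 1 \cdot 39 \cdot 42 = 39 \cdot 42 = 1638$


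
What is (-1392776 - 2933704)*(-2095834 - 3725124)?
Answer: 25184258367840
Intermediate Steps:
(-1392776 - 2933704)*(-2095834 - 3725124) = -4326480*(-5820958) = 25184258367840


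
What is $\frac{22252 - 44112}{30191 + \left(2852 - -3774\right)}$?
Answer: $- \frac{21860}{36817} \approx -0.59375$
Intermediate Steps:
$\frac{22252 - 44112}{30191 + \left(2852 - -3774\right)} = - \frac{21860}{30191 + \left(2852 + 3774\right)} = - \frac{21860}{30191 + 6626} = - \frac{21860}{36817}$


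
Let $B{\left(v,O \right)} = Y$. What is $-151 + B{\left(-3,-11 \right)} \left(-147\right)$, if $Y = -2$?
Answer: $143$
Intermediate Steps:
$B{\left(v,O \right)} = -2$
$-151 + B{\left(-3,-11 \right)} \left(-147\right) = -151 - -294 = -151 + 294 = 143$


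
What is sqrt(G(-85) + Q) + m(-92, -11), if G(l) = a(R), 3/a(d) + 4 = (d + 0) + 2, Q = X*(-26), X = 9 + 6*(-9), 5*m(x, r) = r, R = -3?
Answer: -11/5 + sqrt(29235)/5 ≈ 31.996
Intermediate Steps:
m(x, r) = r/5
X = -45 (X = 9 - 54 = -45)
Q = 1170 (Q = -45*(-26) = 1170)
a(d) = 3/(-2 + d) (a(d) = 3/(-4 + ((d + 0) + 2)) = 3/(-4 + (d + 2)) = 3/(-4 + (2 + d)) = 3/(-2 + d))
G(l) = -3/5 (G(l) = 3/(-2 - 3) = 3/(-5) = 3*(-1/5) = -3/5)
sqrt(G(-85) + Q) + m(-92, -11) = sqrt(-3/5 + 1170) + (1/5)*(-11) = sqrt(5847/5) - 11/5 = sqrt(29235)/5 - 11/5 = -11/5 + sqrt(29235)/5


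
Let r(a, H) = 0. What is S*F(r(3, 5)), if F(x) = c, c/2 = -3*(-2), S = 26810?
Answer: 321720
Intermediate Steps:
c = 12 (c = 2*(-3*(-2)) = 2*6 = 12)
F(x) = 12
S*F(r(3, 5)) = 26810*12 = 321720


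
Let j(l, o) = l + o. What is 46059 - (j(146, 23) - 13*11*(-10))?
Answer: 44460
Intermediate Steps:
46059 - (j(146, 23) - 13*11*(-10)) = 46059 - ((146 + 23) - 13*11*(-10)) = 46059 - (169 - 143*(-10)) = 46059 - (169 - 1*(-1430)) = 46059 - (169 + 1430) = 46059 - 1*1599 = 46059 - 1599 = 44460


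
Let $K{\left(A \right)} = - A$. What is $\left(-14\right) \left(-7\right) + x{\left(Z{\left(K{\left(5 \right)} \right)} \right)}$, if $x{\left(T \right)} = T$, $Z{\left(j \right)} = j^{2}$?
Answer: $123$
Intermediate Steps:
$\left(-14\right) \left(-7\right) + x{\left(Z{\left(K{\left(5 \right)} \right)} \right)} = \left(-14\right) \left(-7\right) + \left(\left(-1\right) 5\right)^{2} = 98 + \left(-5\right)^{2} = 98 + 25 = 123$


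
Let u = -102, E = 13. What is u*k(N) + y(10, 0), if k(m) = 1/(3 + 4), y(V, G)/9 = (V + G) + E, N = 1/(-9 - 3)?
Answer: 1347/7 ≈ 192.43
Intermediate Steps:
N = -1/12 (N = 1/(-12) = -1/12 ≈ -0.083333)
y(V, G) = 117 + 9*G + 9*V (y(V, G) = 9*((V + G) + 13) = 9*((G + V) + 13) = 9*(13 + G + V) = 117 + 9*G + 9*V)
k(m) = ⅐ (k(m) = 1/7 = ⅐)
u*k(N) + y(10, 0) = -102*⅐ + (117 + 9*0 + 9*10) = -102/7 + (117 + 0 + 90) = -102/7 + 207 = 1347/7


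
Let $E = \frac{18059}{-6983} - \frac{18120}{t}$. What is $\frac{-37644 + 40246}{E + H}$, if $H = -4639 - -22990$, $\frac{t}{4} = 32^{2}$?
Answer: $\frac{9302920192}{65585194193} \approx 0.14184$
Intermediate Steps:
$t = 4096$ ($t = 4 \cdot 32^{2} = 4 \cdot 1024 = 4096$)
$H = 18351$ ($H = -4639 + 22990 = 18351$)
$E = - \frac{25062703}{3575296}$ ($E = \frac{18059}{-6983} - \frac{18120}{4096} = 18059 \left(- \frac{1}{6983}\right) - \frac{2265}{512} = - \frac{18059}{6983} - \frac{2265}{512} = - \frac{25062703}{3575296} \approx -7.01$)
$\frac{-37644 + 40246}{E + H} = \frac{-37644 + 40246}{- \frac{25062703}{3575296} + 18351} = \frac{2602}{\frac{65585194193}{3575296}} = 2602 \cdot \frac{3575296}{65585194193} = \frac{9302920192}{65585194193}$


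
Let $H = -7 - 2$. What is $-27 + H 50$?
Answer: $-477$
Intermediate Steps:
$H = -9$ ($H = -7 - 2 = -9$)
$-27 + H 50 = -27 - 450 = -477$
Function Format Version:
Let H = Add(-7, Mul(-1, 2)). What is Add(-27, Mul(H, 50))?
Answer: -477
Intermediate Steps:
H = -9 (H = Add(-7, -2) = -9)
Add(-27, Mul(H, 50)) = Add(-27, Mul(-9, 50)) = Add(-27, -450) = -477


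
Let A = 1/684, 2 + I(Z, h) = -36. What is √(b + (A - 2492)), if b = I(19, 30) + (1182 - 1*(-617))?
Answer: I*√9500057/114 ≈ 27.037*I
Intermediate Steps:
I(Z, h) = -38 (I(Z, h) = -2 - 36 = -38)
A = 1/684 ≈ 0.0014620
b = 1761 (b = -38 + (1182 - 1*(-617)) = -38 + (1182 + 617) = -38 + 1799 = 1761)
√(b + (A - 2492)) = √(1761 + (1/684 - 2492)) = √(1761 - 1704527/684) = √(-500003/684) = I*√9500057/114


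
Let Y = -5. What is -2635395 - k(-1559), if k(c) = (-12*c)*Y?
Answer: -2541855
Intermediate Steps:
k(c) = 60*c (k(c) = -12*c*(-5) = 60*c)
-2635395 - k(-1559) = -2635395 - 60*(-1559) = -2635395 - 1*(-93540) = -2635395 + 93540 = -2541855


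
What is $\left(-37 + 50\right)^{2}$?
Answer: $169$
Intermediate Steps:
$\left(-37 + 50\right)^{2} = 13^{2} = 169$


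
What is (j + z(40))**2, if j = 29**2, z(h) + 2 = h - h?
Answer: 703921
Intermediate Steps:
z(h) = -2 (z(h) = -2 + (h - h) = -2 + 0 = -2)
j = 841
(j + z(40))**2 = (841 - 2)**2 = 839**2 = 703921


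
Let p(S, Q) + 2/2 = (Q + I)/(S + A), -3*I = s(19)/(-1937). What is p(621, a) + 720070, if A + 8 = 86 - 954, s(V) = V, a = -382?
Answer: 1067004064328/1481805 ≈ 7.2007e+5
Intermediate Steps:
A = -876 (A = -8 + (86 - 954) = -8 - 868 = -876)
I = 19/5811 (I = -19/(3*(-1937)) = -19*(-1)/(3*1937) = -⅓*(-19/1937) = 19/5811 ≈ 0.0032697)
p(S, Q) = -1 + (19/5811 + Q)/(-876 + S) (p(S, Q) = -1 + (Q + 19/5811)/(S - 876) = -1 + (19/5811 + Q)/(-876 + S))
p(621, a) + 720070 = (5090455/5811 - 382 - 1*621)/(-876 + 621) + 720070 = (5090455/5811 - 382 - 621)/(-255) + 720070 = -1/255*(-737978/5811) + 720070 = 737978/1481805 + 720070 = 1067004064328/1481805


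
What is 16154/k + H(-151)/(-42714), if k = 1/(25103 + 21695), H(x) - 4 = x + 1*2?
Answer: 32290711537033/42714 ≈ 7.5598e+8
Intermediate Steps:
H(x) = 6 + x (H(x) = 4 + (x + 1*2) = 4 + (x + 2) = 4 + (2 + x) = 6 + x)
k = 1/46798 ≈ 2.1368e-5
16154/k + H(-151)/(-42714) = 16154/(1/46798) + (6 - 151)/(-42714) = 16154*46798 - 145*(-1/42714) = 755974892 + 145/42714 = 32290711537033/42714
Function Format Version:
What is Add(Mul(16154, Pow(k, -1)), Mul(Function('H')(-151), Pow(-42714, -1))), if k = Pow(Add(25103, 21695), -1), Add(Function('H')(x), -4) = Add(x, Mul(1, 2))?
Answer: Rational(32290711537033, 42714) ≈ 7.5598e+8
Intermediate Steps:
Function('H')(x) = Add(6, x) (Function('H')(x) = Add(4, Add(x, Mul(1, 2))) = Add(4, Add(x, 2)) = Add(4, Add(2, x)) = Add(6, x))
k = Rational(1, 46798) (k = Pow(46798, -1) = Rational(1, 46798) ≈ 2.1368e-5)
Add(Mul(16154, Pow(k, -1)), Mul(Function('H')(-151), Pow(-42714, -1))) = Add(Mul(16154, Pow(Rational(1, 46798), -1)), Mul(Add(6, -151), Pow(-42714, -1))) = Add(Mul(16154, 46798), Mul(-145, Rational(-1, 42714))) = Add(755974892, Rational(145, 42714)) = Rational(32290711537033, 42714)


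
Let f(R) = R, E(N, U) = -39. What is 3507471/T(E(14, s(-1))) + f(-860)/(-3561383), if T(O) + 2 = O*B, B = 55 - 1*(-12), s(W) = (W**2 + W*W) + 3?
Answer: -12491445343493/9313016545 ≈ -1341.3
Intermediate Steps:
s(W) = 3 + 2*W**2 (s(W) = (W**2 + W**2) + 3 = 2*W**2 + 3 = 3 + 2*W**2)
B = 67 (B = 55 + 12 = 67)
T(O) = -2 + 67*O (T(O) = -2 + O*67 = -2 + 67*O)
3507471/T(E(14, s(-1))) + f(-860)/(-3561383) = 3507471/(-2 + 67*(-39)) - 860/(-3561383) = 3507471/(-2 - 2613) - 860*(-1/3561383) = 3507471/(-2615) + 860/3561383 = 3507471*(-1/2615) + 860/3561383 = -3507471/2615 + 860/3561383 = -12491445343493/9313016545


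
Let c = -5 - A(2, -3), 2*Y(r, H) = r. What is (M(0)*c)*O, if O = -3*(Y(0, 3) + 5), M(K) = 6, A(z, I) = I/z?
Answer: 315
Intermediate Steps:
Y(r, H) = r/2
A(z, I) = I/z
O = -15 (O = -3*((½)*0 + 5) = -3*(0 + 5) = -3*5 = -15)
c = -7/2 (c = -5 - (-3)/2 = -5 - 1*(-3/2) = -5 + 3/2 = -7/2 ≈ -3.5000)
(M(0)*c)*O = (6*(-7/2))*(-15) = -21*(-15) = 315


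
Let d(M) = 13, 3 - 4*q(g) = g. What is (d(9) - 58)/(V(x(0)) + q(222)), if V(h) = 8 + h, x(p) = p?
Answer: 180/187 ≈ 0.96257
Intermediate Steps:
q(g) = ¾ - g/4
(d(9) - 58)/(V(x(0)) + q(222)) = (13 - 58)/((8 + 0) + (¾ - ¼*222)) = -45/(8 + (¾ - 111/2)) = -45/(8 - 219/4) = -45/(-187/4) = -45*(-4/187) = 180/187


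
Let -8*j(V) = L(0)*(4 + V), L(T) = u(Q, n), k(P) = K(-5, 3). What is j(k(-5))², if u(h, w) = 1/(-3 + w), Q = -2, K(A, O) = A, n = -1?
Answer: 1/1024 ≈ 0.00097656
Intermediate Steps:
k(P) = -5
L(T) = -¼ (L(T) = 1/(-3 - 1) = 1/(-4) = -¼)
j(V) = ⅛ + V/32 (j(V) = -(-1)*(4 + V)/32 = -(-1 - V/4)/8 = ⅛ + V/32)
j(k(-5))² = (⅛ + (1/32)*(-5))² = (⅛ - 5/32)² = (-1/32)² = 1/1024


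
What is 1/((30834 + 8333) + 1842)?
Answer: 1/41009 ≈ 2.4385e-5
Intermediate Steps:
1/((30834 + 8333) + 1842) = 1/(39167 + 1842) = 1/41009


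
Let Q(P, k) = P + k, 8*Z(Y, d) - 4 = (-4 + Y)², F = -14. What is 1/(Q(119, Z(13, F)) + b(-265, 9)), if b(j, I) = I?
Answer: 8/1109 ≈ 0.0072137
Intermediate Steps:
Z(Y, d) = ½ + (-4 + Y)²/8
1/(Q(119, Z(13, F)) + b(-265, 9)) = 1/((119 + (½ + (-4 + 13)²/8)) + 9) = 1/((119 + (½ + (⅛)*9²)) + 9) = 1/((119 + (½ + (⅛)*81)) + 9) = 1/((119 + (½ + 81/8)) + 9) = 1/((119 + 85/8) + 9) = 1/(1037/8 + 9) = 1/(1109/8) = 8/1109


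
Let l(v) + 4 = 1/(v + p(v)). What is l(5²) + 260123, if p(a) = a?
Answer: 13005951/50 ≈ 2.6012e+5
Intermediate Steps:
l(v) = -4 + 1/(2*v) (l(v) = -4 + 1/(v + v) = -4 + 1/(2*v))
l(5²) + 260123 = (-4 + 1/(2*(5²))) + 260123 = (-4 + (½)/25) + 260123 = (-4 + (½)*(1/25)) + 260123 = (-4 + 1/50) + 260123 = -199/50 + 260123 = 13005951/50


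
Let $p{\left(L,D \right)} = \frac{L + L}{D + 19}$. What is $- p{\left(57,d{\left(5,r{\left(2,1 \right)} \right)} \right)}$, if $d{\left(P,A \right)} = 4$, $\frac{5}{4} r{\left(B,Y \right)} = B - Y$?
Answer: $- \frac{114}{23} \approx -4.9565$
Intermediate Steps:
$r{\left(B,Y \right)} = - \frac{4 Y}{5} + \frac{4 B}{5}$ ($r{\left(B,Y \right)} = \frac{4 \left(B - Y\right)}{5} = - \frac{4 Y}{5} + \frac{4 B}{5}$)
$p{\left(L,D \right)} = \frac{2 L}{19 + D}$
$- p{\left(57,d{\left(5,r{\left(2,1 \right)} \right)} \right)} = - \frac{2 \cdot 57}{19 + 4} = - \frac{2 \cdot 57}{23} = \left(-1\right) \frac{114}{23} = - \frac{114}{23}$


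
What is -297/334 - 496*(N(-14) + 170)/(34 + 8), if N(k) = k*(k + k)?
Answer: -46557821/7014 ≈ -6637.8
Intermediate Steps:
N(k) = 2*k² (N(k) = k*(2*k) = 2*k²)
-297/334 - 496*(N(-14) + 170)/(34 + 8) = -297/334 - 496*(2*(-14)² + 170)/(34 + 8) = -297*1/334 - 496/(42/(2*196 + 170)) = -297/334 - 496/(42/(392 + 170)) = -297/334 - 496/(42/562) = -297/334 - 496/(42*(1/562)) = -297/334 - 496/21/281 = -297/334 - 496*281/21 = -297/334 - 139376/21 = -46557821/7014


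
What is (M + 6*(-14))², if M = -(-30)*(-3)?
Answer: 30276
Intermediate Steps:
M = -90 (M = -1*90 = -90)
(M + 6*(-14))² = (-90 + 6*(-14))² = (-90 - 84)² = (-174)² = 30276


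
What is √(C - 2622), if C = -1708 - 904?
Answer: I*√5234 ≈ 72.346*I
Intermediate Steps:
C = -2612
√(C - 2622) = √(-2612 - 2622) = √(-5234) = I*√5234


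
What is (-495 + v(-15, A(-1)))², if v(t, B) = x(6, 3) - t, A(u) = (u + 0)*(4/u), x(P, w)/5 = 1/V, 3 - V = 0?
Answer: 2059225/9 ≈ 2.2880e+5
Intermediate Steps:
V = 3 (V = 3 - 1*0 = 3 + 0 = 3)
x(P, w) = 5/3
A(u) = 4 (A(u) = u*(4/u) = 4)
v(t, B) = 5/3 - t
(-495 + v(-15, A(-1)))² = (-495 + (5/3 - 1*(-15)))² = (-495 + (5/3 + 15))² = (-495 + 50/3)² = (-1435/3)² = 2059225/9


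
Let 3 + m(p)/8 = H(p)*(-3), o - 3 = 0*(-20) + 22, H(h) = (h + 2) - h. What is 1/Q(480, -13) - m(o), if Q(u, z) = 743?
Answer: 53497/743 ≈ 72.001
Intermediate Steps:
H(h) = 2 (H(h) = (2 + h) - h = 2)
o = 25 (o = 3 + (0*(-20) + 22) = 3 + (0 + 22) = 3 + 22 = 25)
m(p) = -72 (m(p) = -24 + 8*(2*(-3)) = -24 + 8*(-6) = -24 - 48 = -72)
1/Q(480, -13) - m(o) = 1/743 - 1*(-72) = 1/743 + 72 = 53497/743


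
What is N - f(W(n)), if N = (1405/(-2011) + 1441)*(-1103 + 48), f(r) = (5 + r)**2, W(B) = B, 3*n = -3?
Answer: -3055782706/2011 ≈ -1.5195e+6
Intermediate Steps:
n = -1 (n = (1/3)*(-3) = -1)
N = -3055750530/2011 (N = (1405*(-1/2011) + 1441)*(-1055) = (-1405/2011 + 1441)*(-1055) = (2896446/2011)*(-1055) = -3055750530/2011 ≈ -1.5195e+6)
N - f(W(n)) = -3055750530/2011 - (5 - 1)**2 = -3055750530/2011 - 1*4**2 = -3055750530/2011 - 1*16 = -3055750530/2011 - 16 = -3055782706/2011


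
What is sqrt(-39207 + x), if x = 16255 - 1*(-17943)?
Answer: I*sqrt(5009) ≈ 70.774*I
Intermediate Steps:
x = 34198 (x = 16255 + 17943 = 34198)
sqrt(-39207 + x) = sqrt(-39207 + 34198) = sqrt(-5009) = I*sqrt(5009)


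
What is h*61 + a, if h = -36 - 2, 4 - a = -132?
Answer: -2182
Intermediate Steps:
a = 136 (a = 4 - 1*(-132) = 4 + 132 = 136)
h = -38 (h = -6*6 - 2 = -36 - 2 = -38)
h*61 + a = -38*61 + 136 = -2318 + 136 = -2182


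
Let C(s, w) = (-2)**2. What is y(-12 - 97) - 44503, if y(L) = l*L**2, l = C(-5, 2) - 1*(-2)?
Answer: 26783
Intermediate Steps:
C(s, w) = 4
l = 6 (l = 4 - 1*(-2) = 4 + 2 = 6)
y(L) = 6*L**2
y(-12 - 97) - 44503 = 6*(-12 - 97)**2 - 44503 = 6*(-109)**2 - 44503 = 6*11881 - 44503 = 71286 - 44503 = 26783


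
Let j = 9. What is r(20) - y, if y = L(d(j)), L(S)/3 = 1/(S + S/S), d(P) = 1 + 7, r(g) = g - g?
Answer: -1/3 ≈ -0.33333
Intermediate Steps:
r(g) = 0
d(P) = 8
L(S) = 3/(1 + S) (L(S) = 3/(S + S/S) = 3/(S + 1) = 3/(1 + S))
y = 1/3 (y = 3/(1 + 8) = 3/9 = 3*(1/9) = 1/3 ≈ 0.33333)
r(20) - y = 0 - 1*1/3 = 0 - 1/3 = -1/3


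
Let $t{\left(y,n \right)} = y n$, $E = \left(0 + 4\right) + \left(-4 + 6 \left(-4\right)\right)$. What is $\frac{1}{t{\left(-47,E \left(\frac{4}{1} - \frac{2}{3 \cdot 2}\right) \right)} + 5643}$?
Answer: $\frac{1}{9779} \approx 0.00010226$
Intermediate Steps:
$E = -24$ ($E = 4 - 28 = -24$)
$t{\left(y,n \right)} = n y$
$\frac{1}{t{\left(-47,E \left(\frac{4}{1} - \frac{2}{3 \cdot 2}\right) \right)} + 5643} = \frac{1}{- 24 \left(\frac{4}{1} - \frac{2}{3 \cdot 2}\right) \left(-47\right) + 5643} = \frac{1}{- 24 \left(4 \cdot 1 - \frac{2}{6}\right) \left(-47\right) + 5643} = \frac{1}{- 24 \left(4 - \frac{1}{3}\right) \left(-47\right) + 5643} = \frac{1}{\left(-24\right) \frac{11}{3} \left(-47\right) + 5643} = \frac{1}{\left(-88\right) \left(-47\right) + 5643} = \frac{1}{4136 + 5643} = \frac{1}{9779}$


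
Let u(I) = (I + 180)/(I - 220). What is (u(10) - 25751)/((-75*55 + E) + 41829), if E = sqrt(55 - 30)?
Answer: -540790/791889 ≈ -0.68291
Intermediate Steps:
u(I) = (180 + I)/(-220 + I)
E = 5 (E = sqrt(25) = 5)
(u(10) - 25751)/((-75*55 + E) + 41829) = ((180 + 10)/(-220 + 10) - 25751)/((-75*55 + 5) + 41829) = (190/(-210) - 25751)/((-4125 + 5) + 41829) = (-1/210*190 - 25751)/(-4120 + 41829) = (-19/21 - 25751)/37709 = -540790/21*1/37709 = -540790/791889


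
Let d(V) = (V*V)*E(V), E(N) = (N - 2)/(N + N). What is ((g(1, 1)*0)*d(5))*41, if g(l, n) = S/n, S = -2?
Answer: 0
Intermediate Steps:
E(N) = (-2 + N)/(2*N) (E(N) = (-2 + N)/((2*N)) = (-2 + N)*(1/(2*N)) = (-2 + N)/(2*N))
g(l, n) = -2/n
d(V) = V*(-2 + V)/2 (d(V) = (V*V)*((-2 + V)/(2*V)) = V²*((-2 + V)/(2*V)) = V*(-2 + V)/2)
((g(1, 1)*0)*d(5))*41 = ((-2/1*0)*((½)*5*(-2 + 5)))*41 = ((-2*1*0)*((½)*5*3))*41 = (-2*0*(15/2))*41 = (0*(15/2))*41 = 0*41 = 0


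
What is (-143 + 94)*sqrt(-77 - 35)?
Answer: -196*I*sqrt(7) ≈ -518.57*I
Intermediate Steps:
(-143 + 94)*sqrt(-77 - 35) = -196*I*sqrt(7)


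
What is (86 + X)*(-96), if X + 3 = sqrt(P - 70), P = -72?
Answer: -7968 - 96*I*sqrt(142) ≈ -7968.0 - 1144.0*I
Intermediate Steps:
X = -3 + I*sqrt(142) (X = -3 + sqrt(-72 - 70) = -3 + sqrt(-142) = -3 + I*sqrt(142) ≈ -3.0 + 11.916*I)
(86 + X)*(-96) = (86 + (-3 + I*sqrt(142)))*(-96) = (83 + I*sqrt(142))*(-96) = -7968 - 96*I*sqrt(142)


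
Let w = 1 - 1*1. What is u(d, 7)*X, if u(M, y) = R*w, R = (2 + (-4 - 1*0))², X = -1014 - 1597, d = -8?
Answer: 0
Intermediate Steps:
X = -2611
R = 4 (R = (2 + (-4 + 0))² = (2 - 4)² = (-2)² = 4)
w = 0 (w = 1 - 1 = 0)
u(M, y) = 0 (u(M, y) = 4*0 = 0)
u(d, 7)*X = 0*(-2611) = 0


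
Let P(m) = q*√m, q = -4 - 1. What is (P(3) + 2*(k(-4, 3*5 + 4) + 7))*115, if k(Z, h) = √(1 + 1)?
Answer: 1610 - 575*√3 + 230*√2 ≈ 939.34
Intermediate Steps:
q = -5
k(Z, h) = √2
P(m) = -5*√m
(P(3) + 2*(k(-4, 3*5 + 4) + 7))*115 = (-5*√3 + 2*(√2 + 7))*115 = (-5*√3 + 2*(7 + √2))*115 = (-5*√3 + (14 + 2*√2))*115 = (14 - 5*√3 + 2*√2)*115 = 1610 - 575*√3 + 230*√2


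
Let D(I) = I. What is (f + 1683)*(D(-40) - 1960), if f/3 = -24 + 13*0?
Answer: -3222000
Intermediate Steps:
f = -72 (f = 3*(-24 + 13*0) = 3*(-24 + 0) = 3*(-24) = -72)
(f + 1683)*(D(-40) - 1960) = (-72 + 1683)*(-40 - 1960) = 1611*(-2000) = -3222000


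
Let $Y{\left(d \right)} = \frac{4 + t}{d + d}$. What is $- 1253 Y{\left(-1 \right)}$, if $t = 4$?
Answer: $5012$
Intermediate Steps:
$Y{\left(d \right)} = \frac{4}{d}$ ($Y{\left(d \right)} = \frac{4 + 4}{d + d} = \frac{8}{2 d} = 8 \frac{1}{2 d} = \frac{4}{d}$)
$- 1253 Y{\left(-1 \right)} = - 1253 \frac{4}{-1} = - 1253 \cdot 4 \left(-1\right) = \left(-1253\right) \left(-4\right) = 5012$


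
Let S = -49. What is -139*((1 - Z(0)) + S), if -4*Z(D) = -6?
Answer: 13761/2 ≈ 6880.5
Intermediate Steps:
Z(D) = 3/2 (Z(D) = -1/4*(-6) = 3/2)
-139*((1 - Z(0)) + S) = -139*((1 - 1*3/2) - 49) = -139*((1 - 3/2) - 49) = -139*(-1/2 - 49) = -139*(-99/2) = 13761/2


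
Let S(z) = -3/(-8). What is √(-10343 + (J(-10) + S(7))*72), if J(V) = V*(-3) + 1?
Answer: 2*I*√2021 ≈ 89.911*I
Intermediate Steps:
S(z) = 3/8 (S(z) = -3*(-⅛) = 3/8)
J(V) = 1 - 3*V (J(V) = -3*V + 1 = 1 - 3*V)
√(-10343 + (J(-10) + S(7))*72) = √(-10343 + ((1 - 3*(-10)) + 3/8)*72) = √(-10343 + ((1 + 30) + 3/8)*72) = √(-10343 + (31 + 3/8)*72) = √(-10343 + (251/8)*72) = √(-10343 + 2259) = √(-8084) = 2*I*√2021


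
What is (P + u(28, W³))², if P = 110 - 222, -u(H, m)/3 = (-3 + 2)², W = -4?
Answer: 13225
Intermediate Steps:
u(H, m) = -3 (u(H, m) = -3*(-3 + 2)² = -3*(-1)² = -3*1 = -3)
P = -112
(P + u(28, W³))² = (-112 - 3)² = (-115)² = 13225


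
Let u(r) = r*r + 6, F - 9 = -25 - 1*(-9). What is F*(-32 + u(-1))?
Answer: 175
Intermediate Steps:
F = -7 (F = 9 + (-25 - 1*(-9)) = 9 + (-25 + 9) = 9 - 16 = -7)
u(r) = 6 + r**2 (u(r) = r**2 + 6 = 6 + r**2)
F*(-32 + u(-1)) = -7*(-32 + (6 + (-1)**2)) = -7*(-32 + (6 + 1)) = -7*(-32 + 7) = -7*(-25) = 175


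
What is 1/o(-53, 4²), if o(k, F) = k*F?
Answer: -1/848 ≈ -0.0011792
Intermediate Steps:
o(k, F) = F*k
1/o(-53, 4²) = 1/(4²*(-53)) = 1/(16*(-53)) = 1/(-848) = -1/848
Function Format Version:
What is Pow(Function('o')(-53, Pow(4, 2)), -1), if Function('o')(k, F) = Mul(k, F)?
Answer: Rational(-1, 848) ≈ -0.0011792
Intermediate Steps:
Function('o')(k, F) = Mul(F, k)
Pow(Function('o')(-53, Pow(4, 2)), -1) = Pow(Mul(Pow(4, 2), -53), -1) = Pow(Mul(16, -53), -1) = Pow(-848, -1) = Rational(-1, 848)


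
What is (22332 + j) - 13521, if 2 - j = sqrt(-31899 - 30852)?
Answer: 8813 - I*sqrt(62751) ≈ 8813.0 - 250.5*I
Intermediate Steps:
j = 2 - I*sqrt(62751) (j = 2 - sqrt(-31899 - 30852) = 2 - sqrt(-62751) = 2 - I*sqrt(62751) ≈ 2.0 - 250.5*I)
(22332 + j) - 13521 = (22332 + (2 - I*sqrt(62751))) - 13521 = (22334 - I*sqrt(62751)) - 13521 = 8813 - I*sqrt(62751)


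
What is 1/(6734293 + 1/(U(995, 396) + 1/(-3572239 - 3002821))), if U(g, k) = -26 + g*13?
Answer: 84877449539/571589614294915987 ≈ 1.4849e-7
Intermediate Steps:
U(g, k) = -26 + 13*g
1/(6734293 + 1/(U(995, 396) + 1/(-3572239 - 3002821))) = 1/(6734293 + 1/((-26 + 13*995) + 1/(-3572239 - 3002821))) = 1/(6734293 + 1/((-26 + 12935) + 1/(-6575060))) = 1/(6734293 + 1/(12909 - 1/6575060)) = 1/(6734293 + 1/(84877449539/6575060)) = 1/(6734293 + 6575060/84877449539) = 1/(571589614294915987/84877449539) = 84877449539/571589614294915987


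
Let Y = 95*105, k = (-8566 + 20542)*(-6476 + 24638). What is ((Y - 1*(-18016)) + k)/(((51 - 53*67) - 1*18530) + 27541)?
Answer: 217536103/5511 ≈ 39473.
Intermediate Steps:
k = 217508112 (k = 11976*18162 = 217508112)
Y = 9975
((Y - 1*(-18016)) + k)/(((51 - 53*67) - 1*18530) + 27541) = ((9975 - 1*(-18016)) + 217508112)/(((51 - 53*67) - 1*18530) + 27541) = ((9975 + 18016) + 217508112)/(((51 - 3551) - 18530) + 27541) = (27991 + 217508112)/((-3500 - 18530) + 27541) = 217536103/(-22030 + 27541) = 217536103/5511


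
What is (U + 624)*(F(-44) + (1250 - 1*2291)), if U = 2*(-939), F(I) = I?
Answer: 1360590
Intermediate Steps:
U = -1878
(U + 624)*(F(-44) + (1250 - 1*2291)) = (-1878 + 624)*(-44 + (1250 - 1*2291)) = -1254*(-44 + (1250 - 2291)) = -1254*(-44 - 1041) = -1254*(-1085) = 1360590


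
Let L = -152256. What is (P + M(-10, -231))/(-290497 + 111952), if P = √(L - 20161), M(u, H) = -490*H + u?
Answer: -22636/35709 - I*√172417/178545 ≈ -0.6339 - 0.0023256*I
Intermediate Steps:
M(u, H) = u - 490*H
P = I*√172417 (P = √(-152256 - 20161) = √(-172417) = I*√172417 ≈ 415.23*I)
(P + M(-10, -231))/(-290497 + 111952) = (I*√172417 + (-10 - 490*(-231)))/(-290497 + 111952) = (I*√172417 + (-10 + 113190))/(-178545) = (I*√172417 + 113180)*(-1/178545) = (113180 + I*√172417)*(-1/178545) = -22636/35709 - I*√172417/178545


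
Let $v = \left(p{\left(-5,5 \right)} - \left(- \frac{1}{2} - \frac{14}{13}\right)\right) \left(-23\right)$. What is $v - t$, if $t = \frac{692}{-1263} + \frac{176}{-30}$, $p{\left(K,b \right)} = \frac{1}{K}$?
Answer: $- \frac{4146563}{164190} \approx -25.255$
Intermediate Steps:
$t = - \frac{40508}{6315}$ ($t = 692 \left(- \frac{1}{1263}\right) + 176 \left(- \frac{1}{30}\right) = - \frac{692}{1263} - \frac{88}{15} = - \frac{40508}{6315} \approx -6.4146$)
$v = - \frac{4117}{130}$ ($v = \left(\frac{1}{-5} - \left(- \frac{1}{2} - \frac{14}{13}\right)\right) \left(-23\right) = \left(- \frac{1}{5} - - \frac{41}{26}\right) \left(-23\right) = \left(- \frac{1}{5} + \left(\frac{1}{2} + \frac{14}{13}\right)\right) \left(-23\right) = \left(- \frac{1}{5} + \frac{41}{26}\right) \left(-23\right) = \frac{179}{130} \left(-23\right) = - \frac{4117}{130} \approx -31.669$)
$v - t = - \frac{4117}{130} - - \frac{40508}{6315} = - \frac{4117}{130} + \frac{40508}{6315} = - \frac{4146563}{164190}$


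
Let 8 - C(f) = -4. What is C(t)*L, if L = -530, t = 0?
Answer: -6360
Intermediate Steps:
C(f) = 12 (C(f) = 8 - 1*(-4) = 8 + 4 = 12)
C(t)*L = 12*(-530) = -6360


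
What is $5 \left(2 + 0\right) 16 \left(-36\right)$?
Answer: $-5760$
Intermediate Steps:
$5 \left(2 + 0\right) 16 \left(-36\right) = 5 \cdot 2 \cdot 16 \left(-36\right) = 10 \cdot 16 \left(-36\right) = 160 \left(-36\right) = -5760$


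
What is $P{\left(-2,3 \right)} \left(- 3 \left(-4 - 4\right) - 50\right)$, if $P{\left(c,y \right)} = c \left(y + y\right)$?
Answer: $312$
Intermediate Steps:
$P{\left(c,y \right)} = 2 c y$ ($P{\left(c,y \right)} = c 2 y = 2 c y$)
$P{\left(-2,3 \right)} \left(- 3 \left(-4 - 4\right) - 50\right) = 2 \left(-2\right) 3 \left(- 3 \left(-4 - 4\right) - 50\right) = - 12 \left(\left(-3\right) \left(-8\right) - 50\right) = - 12 \left(24 - 50\right) = \left(-12\right) \left(-26\right) = 312$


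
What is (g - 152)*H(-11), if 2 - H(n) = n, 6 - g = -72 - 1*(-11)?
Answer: -1105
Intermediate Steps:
g = 67 (g = 6 - (-72 - 1*(-11)) = 6 - (-72 + 11) = 6 - 1*(-61) = 6 + 61 = 67)
H(n) = 2 - n
(g - 152)*H(-11) = (67 - 152)*(2 - 1*(-11)) = -85*(2 + 11) = -85*13 = -1105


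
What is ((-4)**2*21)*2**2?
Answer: 1344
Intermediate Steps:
((-4)**2*21)*2**2 = (16*21)*4 = 336*4 = 1344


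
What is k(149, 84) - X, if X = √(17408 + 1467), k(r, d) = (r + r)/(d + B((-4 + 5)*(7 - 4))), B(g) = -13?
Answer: 298/71 - 5*√755 ≈ -133.19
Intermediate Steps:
k(r, d) = 2*r/(-13 + d) (k(r, d) = (r + r)/(d - 13) = (2*r)/(-13 + d) = 2*r/(-13 + d))
X = 5*√755 (X = √18875 = 5*√755 ≈ 137.39)
k(149, 84) - X = 2*149/(-13 + 84) - 5*√755 = 2*149/71 - 5*√755 = 2*149*(1/71) - 5*√755 = 298/71 - 5*√755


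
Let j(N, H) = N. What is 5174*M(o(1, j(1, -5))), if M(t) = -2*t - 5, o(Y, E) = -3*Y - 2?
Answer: 25870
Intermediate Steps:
o(Y, E) = -2 - 3*Y
M(t) = -5 - 2*t
5174*M(o(1, j(1, -5))) = 5174*(-5 - 2*(-2 - 3*1)) = 5174*(-5 - 2*(-2 - 3)) = 5174*(-5 - 2*(-5)) = 5174*(-5 + 10) = 5174*5 = 25870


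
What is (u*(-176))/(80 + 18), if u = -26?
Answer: 2288/49 ≈ 46.694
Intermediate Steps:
(u*(-176))/(80 + 18) = (-26*(-176))/(80 + 18) = 4576/98 = 4576*(1/98) = 2288/49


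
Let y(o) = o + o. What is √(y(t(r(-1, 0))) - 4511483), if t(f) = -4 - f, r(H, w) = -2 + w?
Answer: I*√4511487 ≈ 2124.0*I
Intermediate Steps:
y(o) = 2*o
√(y(t(r(-1, 0))) - 4511483) = √(2*(-4 - (-2 + 0)) - 4511483) = √(2*(-4 - 1*(-2)) - 4511483) = √(2*(-4 + 2) - 4511483) = √(2*(-2) - 4511483) = √(-4 - 4511483) = √(-4511487) = I*√4511487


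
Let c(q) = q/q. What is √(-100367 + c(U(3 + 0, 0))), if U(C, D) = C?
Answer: I*√100366 ≈ 316.81*I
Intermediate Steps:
c(q) = 1
√(-100367 + c(U(3 + 0, 0))) = √(-100367 + 1) = √(-100366) = I*√100366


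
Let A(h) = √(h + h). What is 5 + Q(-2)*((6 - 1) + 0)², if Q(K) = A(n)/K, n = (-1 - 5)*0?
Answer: 5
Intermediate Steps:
n = 0 (n = -6*0 = 0)
A(h) = √2*√h (A(h) = √(2*h) = √2*√h)
Q(K) = 0 (Q(K) = (√2*√0)/K = (√2*0)/K = 0/K = 0)
5 + Q(-2)*((6 - 1) + 0)² = 5 + 0*((6 - 1) + 0)² = 5 + 0*(5 + 0)² = 5 + 0*5² = 5 + 0*25 = 5 + 0 = 5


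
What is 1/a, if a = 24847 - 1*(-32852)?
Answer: 1/57699 ≈ 1.7331e-5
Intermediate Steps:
a = 57699 (a = 24847 + 32852 = 57699)
1/a = 1/57699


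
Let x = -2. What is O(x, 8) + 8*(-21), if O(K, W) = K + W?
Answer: -162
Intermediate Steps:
O(x, 8) + 8*(-21) = (-2 + 8) + 8*(-21) = 6 - 168 = -162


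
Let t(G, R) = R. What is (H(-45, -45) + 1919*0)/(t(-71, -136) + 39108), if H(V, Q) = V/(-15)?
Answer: 3/38972 ≈ 7.6978e-5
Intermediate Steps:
H(V, Q) = -V/15 (H(V, Q) = V*(-1/15) = -V/15)
(H(-45, -45) + 1919*0)/(t(-71, -136) + 39108) = (-1/15*(-45) + 1919*0)/(-136 + 39108) = (3 + 0)/38972 = 3*(1/38972) = 3/38972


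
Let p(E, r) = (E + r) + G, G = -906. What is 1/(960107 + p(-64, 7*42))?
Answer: 1/959431 ≈ 1.0423e-6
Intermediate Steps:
p(E, r) = -906 + E + r (p(E, r) = (E + r) - 906 = -906 + E + r)
1/(960107 + p(-64, 7*42)) = 1/(960107 + (-906 - 64 + 7*42)) = 1/(960107 + (-906 - 64 + 294)) = 1/(960107 - 676) = 1/959431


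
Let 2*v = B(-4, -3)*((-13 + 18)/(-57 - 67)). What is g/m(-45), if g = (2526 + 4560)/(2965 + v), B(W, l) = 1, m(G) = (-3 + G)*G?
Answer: 36611/33089175 ≈ 0.0011064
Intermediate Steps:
m(G) = G*(-3 + G)
v = -5/248 (v = (1*((-13 + 18)/(-57 - 67)))/2 = (1*(5/(-124)))/2 = (1*(5*(-1/124)))/2 = (1*(-5/124))/2 = (1/2)*(-5/124) = -5/248 ≈ -0.020161)
g = 585776/245105 (g = (2526 + 4560)/(2965 - 5/248) = 7086/(735315/248) = 7086*(248/735315) = 585776/245105 ≈ 2.3899)
g/m(-45) = 585776/(245105*((-45*(-3 - 45)))) = 585776/(245105*((-45*(-48)))) = (585776/245105)/2160 = (585776/245105)*(1/2160) = 36611/33089175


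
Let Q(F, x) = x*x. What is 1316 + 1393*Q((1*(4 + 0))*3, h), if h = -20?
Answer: 558516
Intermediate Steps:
Q(F, x) = x²
1316 + 1393*Q((1*(4 + 0))*3, h) = 1316 + 1393*(-20)² = 1316 + 1393*400 = 1316 + 557200 = 558516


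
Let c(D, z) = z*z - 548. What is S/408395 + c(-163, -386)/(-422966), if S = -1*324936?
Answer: -99031150568/86368599785 ≈ -1.1466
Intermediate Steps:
S = -324936
c(D, z) = -548 + z**2 (c(D, z) = z**2 - 548 = -548 + z**2)
S/408395 + c(-163, -386)/(-422966) = -324936/408395 + (-548 + (-386)**2)/(-422966) = -324936*1/408395 + (-548 + 148996)*(-1/422966) = -324936/408395 + 148448*(-1/422966) = -324936/408395 - 74224/211483 = -99031150568/86368599785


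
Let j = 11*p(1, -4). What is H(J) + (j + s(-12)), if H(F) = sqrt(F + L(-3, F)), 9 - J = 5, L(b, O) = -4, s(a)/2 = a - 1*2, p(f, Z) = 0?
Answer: -28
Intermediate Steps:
s(a) = -4 + 2*a (s(a) = 2*(a - 1*2) = 2*(a - 2) = 2*(-2 + a) = -4 + 2*a)
j = 0 (j = 11*0 = 0)
J = 4 (J = 9 - 1*5 = 9 - 5 = 4)
H(F) = sqrt(-4 + F) (H(F) = sqrt(F - 4) = sqrt(-4 + F))
H(J) + (j + s(-12)) = sqrt(-4 + 4) + (0 + (-4 + 2*(-12))) = sqrt(0) + (0 + (-4 - 24)) = 0 + (0 - 28) = 0 - 28 = -28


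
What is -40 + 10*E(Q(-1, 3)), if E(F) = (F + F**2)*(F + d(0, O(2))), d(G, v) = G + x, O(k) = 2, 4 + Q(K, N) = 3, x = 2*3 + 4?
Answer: -40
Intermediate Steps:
x = 10 (x = 6 + 4 = 10)
Q(K, N) = -1 (Q(K, N) = -4 + 3 = -1)
d(G, v) = 10 + G (d(G, v) = G + 10 = 10 + G)
E(F) = (10 + F)*(F + F**2) (E(F) = (F + F**2)*(F + (10 + 0)) = (F + F**2)*(F + 10) = (F + F**2)*(10 + F) = (10 + F)*(F + F**2))
-40 + 10*E(Q(-1, 3)) = -40 + 10*(-(10 + (-1)**2 + 11*(-1))) = -40 + 10*(-(10 + 1 - 11)) = -40 + 10*(-1*0) = -40 + 10*0 = -40 + 0 = -40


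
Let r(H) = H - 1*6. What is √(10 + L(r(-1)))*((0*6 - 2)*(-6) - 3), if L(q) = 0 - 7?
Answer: 9*√3 ≈ 15.588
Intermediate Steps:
r(H) = -6 + H (r(H) = H - 6 = -6 + H)
L(q) = -7
√(10 + L(r(-1)))*((0*6 - 2)*(-6) - 3) = √(10 - 7)*((0*6 - 2)*(-6) - 3) = √3*((0 - 2)*(-6) - 3) = √3*(-2*(-6) - 3) = √3*(12 - 3) = √3*9 = 9*√3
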